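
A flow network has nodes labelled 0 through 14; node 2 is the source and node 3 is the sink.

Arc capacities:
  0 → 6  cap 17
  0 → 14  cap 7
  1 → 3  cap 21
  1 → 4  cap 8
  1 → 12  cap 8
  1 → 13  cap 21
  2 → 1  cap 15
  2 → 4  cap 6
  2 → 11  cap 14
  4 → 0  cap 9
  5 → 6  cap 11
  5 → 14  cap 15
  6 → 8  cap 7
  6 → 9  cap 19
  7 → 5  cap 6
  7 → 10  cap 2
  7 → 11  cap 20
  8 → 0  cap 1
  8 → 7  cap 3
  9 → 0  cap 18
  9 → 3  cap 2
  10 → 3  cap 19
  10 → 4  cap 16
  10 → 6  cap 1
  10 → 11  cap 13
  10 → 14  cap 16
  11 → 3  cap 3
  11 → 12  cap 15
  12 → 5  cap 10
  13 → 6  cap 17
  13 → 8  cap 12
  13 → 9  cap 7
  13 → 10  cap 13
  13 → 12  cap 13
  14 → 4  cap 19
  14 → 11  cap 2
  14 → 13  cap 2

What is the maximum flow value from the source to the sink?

Maximum flow value: 24

augment #1: 2→1→3 bottleneck 15, total now 15
augment #2: 2→11→3 bottleneck 3, total now 18
augment #3: 2→4→0→6→9→3 bottleneck 2, total now 20
augment #4: 2→4→0→14→13→10→3 bottleneck 2, total now 22
augment #5: 2→4→0→6→8→7→10→3 bottleneck 2, total now 24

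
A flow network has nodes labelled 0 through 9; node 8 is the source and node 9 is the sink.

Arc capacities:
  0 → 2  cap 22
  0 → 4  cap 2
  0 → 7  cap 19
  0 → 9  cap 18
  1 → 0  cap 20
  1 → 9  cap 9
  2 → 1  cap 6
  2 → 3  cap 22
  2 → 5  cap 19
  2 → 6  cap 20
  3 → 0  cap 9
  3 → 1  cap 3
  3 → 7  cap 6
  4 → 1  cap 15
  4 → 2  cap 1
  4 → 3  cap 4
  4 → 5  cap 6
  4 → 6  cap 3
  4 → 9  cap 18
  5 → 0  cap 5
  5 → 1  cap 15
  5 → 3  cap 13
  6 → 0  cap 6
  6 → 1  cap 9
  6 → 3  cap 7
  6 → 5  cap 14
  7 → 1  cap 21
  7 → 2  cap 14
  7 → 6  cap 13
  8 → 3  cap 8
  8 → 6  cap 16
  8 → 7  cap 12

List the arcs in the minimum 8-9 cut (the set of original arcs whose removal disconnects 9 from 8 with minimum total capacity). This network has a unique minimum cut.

augment #1: 8→3→0→9 push 8
augment #2: 8→6→0→9 push 6
augment #3: 8→6→1→9 push 9
augment #4: 8→6→3→0→9 push 1
augment #5: 8→7→1→0→9 push 3
augment #6: 8→7→1→0→4→9 push 2
max flow = 29; residual-reachable set from 8 gives S-side
cut edges (S→T): {(0,4), (0,9), (1,9)} total cap 29

Min-cut arcs: {(0,4), (0,9), (1,9)} (total capacity 29)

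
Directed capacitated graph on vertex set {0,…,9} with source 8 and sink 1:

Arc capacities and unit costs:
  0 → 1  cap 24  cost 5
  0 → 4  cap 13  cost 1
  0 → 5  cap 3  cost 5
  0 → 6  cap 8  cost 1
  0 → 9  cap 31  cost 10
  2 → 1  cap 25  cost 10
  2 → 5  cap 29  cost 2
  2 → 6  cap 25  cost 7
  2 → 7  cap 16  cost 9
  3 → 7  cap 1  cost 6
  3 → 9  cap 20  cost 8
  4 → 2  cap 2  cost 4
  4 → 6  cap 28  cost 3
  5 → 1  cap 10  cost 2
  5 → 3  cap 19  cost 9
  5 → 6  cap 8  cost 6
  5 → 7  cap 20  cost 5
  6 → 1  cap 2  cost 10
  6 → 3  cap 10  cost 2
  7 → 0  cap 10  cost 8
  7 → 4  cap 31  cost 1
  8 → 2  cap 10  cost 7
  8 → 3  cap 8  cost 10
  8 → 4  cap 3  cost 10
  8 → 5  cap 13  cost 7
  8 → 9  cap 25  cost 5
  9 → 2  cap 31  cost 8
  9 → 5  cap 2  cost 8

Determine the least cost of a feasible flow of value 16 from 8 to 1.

Minimum cost for 16 units: 192

shortest-cost path #1: 8→5→1 push 10 @ unit cost 9 (adds 90)
shortest-cost path #2: 8→2→1 push 6 @ unit cost 17 (adds 102)
total cost = 192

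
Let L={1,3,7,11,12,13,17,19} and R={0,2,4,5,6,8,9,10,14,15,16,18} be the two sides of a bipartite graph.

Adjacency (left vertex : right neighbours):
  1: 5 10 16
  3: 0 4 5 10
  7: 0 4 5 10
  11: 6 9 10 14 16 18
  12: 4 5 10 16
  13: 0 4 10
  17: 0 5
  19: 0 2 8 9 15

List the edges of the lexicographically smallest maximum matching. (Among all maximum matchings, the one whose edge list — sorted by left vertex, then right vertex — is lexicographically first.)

|M| = 7 (so the lex-smallest maximum matching has 7 edges)
process left vertices in ascending order; for each, take the smallest-labelled available neighbour that still permits 7 edges overall, or leave it unmatched if none does
lex-smallest matching: {1-5, 3-0, 7-4, 11-6, 12-16, 13-10, 19-2}

Lex-smallest maximum matching: {(1,5), (3,0), (7,4), (11,6), (12,16), (13,10), (19,2)}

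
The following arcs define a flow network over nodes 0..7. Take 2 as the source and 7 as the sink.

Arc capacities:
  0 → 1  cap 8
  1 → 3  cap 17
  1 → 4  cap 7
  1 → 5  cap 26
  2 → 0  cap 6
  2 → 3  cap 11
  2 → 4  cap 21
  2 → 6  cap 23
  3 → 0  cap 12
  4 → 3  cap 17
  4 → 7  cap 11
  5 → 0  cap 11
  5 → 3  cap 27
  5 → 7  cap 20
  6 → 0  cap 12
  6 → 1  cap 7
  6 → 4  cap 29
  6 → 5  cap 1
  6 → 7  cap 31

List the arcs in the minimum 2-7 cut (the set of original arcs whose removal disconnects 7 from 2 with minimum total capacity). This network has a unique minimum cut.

augment #1: 2→4→7 push 11
augment #2: 2→6→7 push 23
augment #3: 2→0→1→5→7 push 6
augment #4: 2→3→0→1→5→7 push 2
max flow = 42; residual-reachable set from 2 gives S-side
cut edges (S→T): {(0,1), (2,6), (4,7)} total cap 42

Min-cut arcs: {(0,1), (2,6), (4,7)} (total capacity 42)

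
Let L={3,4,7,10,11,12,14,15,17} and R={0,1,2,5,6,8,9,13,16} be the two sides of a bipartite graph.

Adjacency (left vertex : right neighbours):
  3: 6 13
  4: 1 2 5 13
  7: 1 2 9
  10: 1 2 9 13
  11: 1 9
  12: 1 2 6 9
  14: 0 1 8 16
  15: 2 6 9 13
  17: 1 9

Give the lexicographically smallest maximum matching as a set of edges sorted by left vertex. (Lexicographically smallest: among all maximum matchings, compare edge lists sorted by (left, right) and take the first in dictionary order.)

|M| = 7 (so the lex-smallest maximum matching has 7 edges)
process left vertices in ascending order; for each, take the smallest-labelled available neighbour that still permits 7 edges overall, or leave it unmatched if none does
lex-smallest matching: {3-6, 4-5, 7-1, 10-2, 11-9, 14-0, 15-13}

Lex-smallest maximum matching: {(3,6), (4,5), (7,1), (10,2), (11,9), (14,0), (15,13)}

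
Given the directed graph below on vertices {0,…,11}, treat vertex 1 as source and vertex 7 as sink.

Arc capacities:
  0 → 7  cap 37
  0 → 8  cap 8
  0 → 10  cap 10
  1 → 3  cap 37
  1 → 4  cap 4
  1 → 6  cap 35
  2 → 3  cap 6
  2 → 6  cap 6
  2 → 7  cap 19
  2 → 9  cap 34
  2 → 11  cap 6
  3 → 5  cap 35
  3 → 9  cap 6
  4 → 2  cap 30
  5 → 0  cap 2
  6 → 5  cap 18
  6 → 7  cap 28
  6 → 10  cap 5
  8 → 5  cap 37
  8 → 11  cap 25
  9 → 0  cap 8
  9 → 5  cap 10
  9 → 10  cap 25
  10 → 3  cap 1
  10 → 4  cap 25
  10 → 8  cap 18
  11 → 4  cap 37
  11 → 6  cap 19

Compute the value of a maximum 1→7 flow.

Maximum flow value: 45

augment #1: 1→6→7 bottleneck 28, total now 28
augment #2: 1→4→2→7 bottleneck 4, total now 32
augment #3: 1→3→5→0→7 bottleneck 2, total now 34
augment #4: 1→3→9→0→7 bottleneck 6, total now 40
augment #5: 1→6→10→4→2→7 bottleneck 5, total now 45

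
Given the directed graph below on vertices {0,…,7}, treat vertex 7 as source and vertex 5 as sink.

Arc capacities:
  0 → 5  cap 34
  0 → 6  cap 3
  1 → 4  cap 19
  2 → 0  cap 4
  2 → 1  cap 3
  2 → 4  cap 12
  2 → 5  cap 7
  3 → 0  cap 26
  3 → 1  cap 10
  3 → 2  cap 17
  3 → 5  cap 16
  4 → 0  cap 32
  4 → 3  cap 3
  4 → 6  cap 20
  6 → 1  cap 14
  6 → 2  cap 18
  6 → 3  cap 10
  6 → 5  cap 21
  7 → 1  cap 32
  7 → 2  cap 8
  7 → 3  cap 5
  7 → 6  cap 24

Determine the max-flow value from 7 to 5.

augment #1: 7→2→5 bottleneck 7, total now 7
augment #2: 7→3→5 bottleneck 5, total now 12
augment #3: 7→6→5 bottleneck 21, total now 33
augment #4: 7→2→0→5 bottleneck 1, total now 34
augment #5: 7→6→3→5 bottleneck 3, total now 37
augment #6: 7→1→4→0→5 bottleneck 19, total now 56

Maximum flow value: 56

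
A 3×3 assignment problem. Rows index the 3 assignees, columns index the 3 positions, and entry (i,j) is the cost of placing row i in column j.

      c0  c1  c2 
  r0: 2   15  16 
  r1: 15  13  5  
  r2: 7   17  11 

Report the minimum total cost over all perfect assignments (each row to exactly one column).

Minimum assignment cost: 24

optimal assignment: row0→col0 (cost 2), row1→col2 (cost 5), row2→col1 (cost 17)
total = 2 + 5 + 17 = 24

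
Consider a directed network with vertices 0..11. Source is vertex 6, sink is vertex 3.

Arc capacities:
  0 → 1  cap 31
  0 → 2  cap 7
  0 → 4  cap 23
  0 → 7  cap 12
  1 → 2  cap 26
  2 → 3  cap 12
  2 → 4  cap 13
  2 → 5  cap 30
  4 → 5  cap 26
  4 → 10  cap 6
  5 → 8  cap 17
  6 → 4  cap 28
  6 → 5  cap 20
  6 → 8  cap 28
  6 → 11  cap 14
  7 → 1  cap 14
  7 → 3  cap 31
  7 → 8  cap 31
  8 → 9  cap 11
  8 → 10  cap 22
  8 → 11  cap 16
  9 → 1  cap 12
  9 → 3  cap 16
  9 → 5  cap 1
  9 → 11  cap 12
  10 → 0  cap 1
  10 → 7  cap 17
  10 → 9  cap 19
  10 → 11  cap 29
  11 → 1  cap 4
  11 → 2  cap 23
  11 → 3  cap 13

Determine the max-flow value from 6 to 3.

augment #1: 6→11→3 bottleneck 13, total now 13
augment #2: 6→8→9→3 bottleneck 11, total now 24
augment #3: 6→11→2→3 bottleneck 1, total now 25
augment #4: 6→4→10→7→3 bottleneck 6, total now 31
augment #5: 6→8→10→7→3 bottleneck 11, total now 42
augment #6: 6→8→10→9→3 bottleneck 5, total now 47
augment #7: 6→8→11→2→3 bottleneck 1, total now 48
augment #8: 6→5→8→11→2→3 bottleneck 10, total now 58
augment #9: 6→5→8→10→0→7→3 bottleneck 1, total now 59

Maximum flow value: 59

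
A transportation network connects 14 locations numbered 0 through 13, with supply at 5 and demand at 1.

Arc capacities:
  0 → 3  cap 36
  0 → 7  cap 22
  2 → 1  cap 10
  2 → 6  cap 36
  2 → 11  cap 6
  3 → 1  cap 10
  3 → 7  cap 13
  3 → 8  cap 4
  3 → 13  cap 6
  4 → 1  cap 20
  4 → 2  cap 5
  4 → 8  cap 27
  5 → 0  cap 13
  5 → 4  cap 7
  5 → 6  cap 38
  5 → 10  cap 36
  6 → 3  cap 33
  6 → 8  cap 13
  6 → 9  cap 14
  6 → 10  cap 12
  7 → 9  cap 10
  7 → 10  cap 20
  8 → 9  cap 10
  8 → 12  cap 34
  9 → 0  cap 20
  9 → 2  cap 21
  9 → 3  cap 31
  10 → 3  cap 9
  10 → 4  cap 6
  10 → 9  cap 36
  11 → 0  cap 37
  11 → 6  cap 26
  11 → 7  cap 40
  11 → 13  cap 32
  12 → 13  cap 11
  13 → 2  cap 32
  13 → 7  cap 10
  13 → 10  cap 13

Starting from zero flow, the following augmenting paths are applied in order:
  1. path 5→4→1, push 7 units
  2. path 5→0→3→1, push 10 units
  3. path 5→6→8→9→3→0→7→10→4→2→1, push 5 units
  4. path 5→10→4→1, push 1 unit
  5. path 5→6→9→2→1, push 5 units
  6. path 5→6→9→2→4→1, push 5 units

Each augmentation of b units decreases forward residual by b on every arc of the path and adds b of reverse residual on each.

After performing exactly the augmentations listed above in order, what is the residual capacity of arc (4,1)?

after path 1 (5→4→1, push 7): res(4,1)=13
after path 2 (5→0→3→1, push 10): res(4,1)=13
after path 3 (5→6→8→9→3→0→7→10→4→2→1, push 5): res(4,1)=13
after path 4 (5→10→4→1, push 1): res(4,1)=12
after path 5 (5→6→9→2→1, push 5): res(4,1)=12
after path 6 (5→6→9→2→4→1, push 5): res(4,1)=7

Residual capacity of (4,1): 7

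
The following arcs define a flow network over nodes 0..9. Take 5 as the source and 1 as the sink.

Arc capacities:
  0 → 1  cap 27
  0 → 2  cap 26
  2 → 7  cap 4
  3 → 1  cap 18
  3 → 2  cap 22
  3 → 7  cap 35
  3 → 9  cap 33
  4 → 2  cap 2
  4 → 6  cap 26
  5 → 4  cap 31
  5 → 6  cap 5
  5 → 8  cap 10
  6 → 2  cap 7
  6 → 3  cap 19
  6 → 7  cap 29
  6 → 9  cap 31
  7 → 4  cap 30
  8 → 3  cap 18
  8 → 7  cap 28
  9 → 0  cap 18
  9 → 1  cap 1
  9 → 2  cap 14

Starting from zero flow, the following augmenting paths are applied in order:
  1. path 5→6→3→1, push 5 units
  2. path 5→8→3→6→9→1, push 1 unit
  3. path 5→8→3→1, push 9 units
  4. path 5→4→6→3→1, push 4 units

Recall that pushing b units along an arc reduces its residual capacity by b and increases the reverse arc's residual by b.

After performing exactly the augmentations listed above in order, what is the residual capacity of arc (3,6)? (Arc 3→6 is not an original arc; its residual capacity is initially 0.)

Residual capacity of (3,6): 8

after path 1 (5→6→3→1, push 5): res(3,6)=5
after path 2 (5→8→3→6→9→1, push 1): res(3,6)=4
after path 3 (5→8→3→1, push 9): res(3,6)=4
after path 4 (5→4→6→3→1, push 4): res(3,6)=8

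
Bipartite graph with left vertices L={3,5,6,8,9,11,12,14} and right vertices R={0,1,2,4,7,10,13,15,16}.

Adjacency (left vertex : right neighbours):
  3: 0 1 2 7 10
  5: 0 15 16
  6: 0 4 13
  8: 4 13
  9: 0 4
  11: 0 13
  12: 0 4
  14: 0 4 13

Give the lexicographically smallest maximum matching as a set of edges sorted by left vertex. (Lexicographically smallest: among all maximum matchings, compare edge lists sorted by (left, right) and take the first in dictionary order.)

Lex-smallest maximum matching: {(3,1), (5,15), (6,0), (8,4), (11,13)}

|M| = 5 (so the lex-smallest maximum matching has 5 edges)
process left vertices in ascending order; for each, take the smallest-labelled available neighbour that still permits 5 edges overall, or leave it unmatched if none does
lex-smallest matching: {3-1, 5-15, 6-0, 8-4, 11-13}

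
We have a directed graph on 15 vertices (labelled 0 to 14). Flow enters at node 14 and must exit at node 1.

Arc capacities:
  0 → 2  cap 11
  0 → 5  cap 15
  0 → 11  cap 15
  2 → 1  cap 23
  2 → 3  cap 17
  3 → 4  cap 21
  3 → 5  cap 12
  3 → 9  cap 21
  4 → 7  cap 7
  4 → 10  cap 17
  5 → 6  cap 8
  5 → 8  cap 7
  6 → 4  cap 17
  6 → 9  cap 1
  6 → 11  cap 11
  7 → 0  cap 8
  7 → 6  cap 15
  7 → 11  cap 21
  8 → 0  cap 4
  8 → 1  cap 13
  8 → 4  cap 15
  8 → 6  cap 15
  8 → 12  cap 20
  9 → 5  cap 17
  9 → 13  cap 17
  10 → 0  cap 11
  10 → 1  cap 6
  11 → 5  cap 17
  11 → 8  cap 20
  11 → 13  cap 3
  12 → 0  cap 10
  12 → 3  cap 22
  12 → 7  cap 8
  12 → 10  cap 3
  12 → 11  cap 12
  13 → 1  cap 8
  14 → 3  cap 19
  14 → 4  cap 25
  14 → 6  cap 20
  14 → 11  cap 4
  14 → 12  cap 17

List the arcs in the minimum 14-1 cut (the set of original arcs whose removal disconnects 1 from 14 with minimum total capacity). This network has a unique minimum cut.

Min-cut arcs: {(0,2), (8,1), (10,1), (13,1)} (total capacity 38)

augment #1: 14→4→10→1 push 6
augment #2: 14→11→8→1 push 4
augment #3: 14→3→5→8→1 push 7
augment #4: 14→3→9→13→1 push 8
augment #5: 14→6→11→8→1 push 2
augment #6: 14→12→0→2→1 push 10
augment #7: 14→4→7→0→2→1 push 1
max flow = 38; residual-reachable set from 14 gives S-side
cut edges (S→T): {(0,2), (8,1), (10,1), (13,1)} total cap 38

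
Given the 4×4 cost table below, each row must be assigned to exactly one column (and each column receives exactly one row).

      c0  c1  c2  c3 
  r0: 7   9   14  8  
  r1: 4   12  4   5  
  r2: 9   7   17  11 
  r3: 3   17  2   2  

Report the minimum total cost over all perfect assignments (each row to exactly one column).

Minimum assignment cost: 20

optimal assignment: row0→col0 (cost 7), row1→col2 (cost 4), row2→col1 (cost 7), row3→col3 (cost 2)
total = 7 + 4 + 7 + 2 = 20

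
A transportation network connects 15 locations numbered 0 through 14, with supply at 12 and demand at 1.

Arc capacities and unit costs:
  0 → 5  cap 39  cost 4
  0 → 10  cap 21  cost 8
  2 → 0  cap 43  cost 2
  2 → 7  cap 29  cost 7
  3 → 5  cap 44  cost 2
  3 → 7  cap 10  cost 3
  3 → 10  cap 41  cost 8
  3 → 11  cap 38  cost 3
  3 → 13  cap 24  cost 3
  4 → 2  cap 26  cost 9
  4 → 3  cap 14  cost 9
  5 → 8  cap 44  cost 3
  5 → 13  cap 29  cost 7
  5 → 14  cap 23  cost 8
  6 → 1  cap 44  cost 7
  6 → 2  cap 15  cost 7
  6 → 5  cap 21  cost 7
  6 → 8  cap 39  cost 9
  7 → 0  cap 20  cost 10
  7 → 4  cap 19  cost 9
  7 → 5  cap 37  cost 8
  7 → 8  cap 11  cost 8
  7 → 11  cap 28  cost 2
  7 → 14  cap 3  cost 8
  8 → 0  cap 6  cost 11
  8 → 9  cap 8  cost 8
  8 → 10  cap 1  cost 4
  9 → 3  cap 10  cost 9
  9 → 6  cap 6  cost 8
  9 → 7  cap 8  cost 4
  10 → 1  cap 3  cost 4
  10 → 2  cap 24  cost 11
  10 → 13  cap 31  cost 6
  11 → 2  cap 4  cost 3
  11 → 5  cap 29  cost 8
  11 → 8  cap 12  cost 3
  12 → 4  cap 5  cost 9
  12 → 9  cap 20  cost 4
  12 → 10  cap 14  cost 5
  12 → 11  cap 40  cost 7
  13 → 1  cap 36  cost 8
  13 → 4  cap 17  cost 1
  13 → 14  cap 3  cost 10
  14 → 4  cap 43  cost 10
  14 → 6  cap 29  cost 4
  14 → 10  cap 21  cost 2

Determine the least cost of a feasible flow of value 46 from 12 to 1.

shortest-cost path #1: 12→10→1 push 3 @ unit cost 9 (adds 27)
shortest-cost path #2: 12→10→13→1 push 11 @ unit cost 19 (adds 209)
shortest-cost path #3: 12→9→6→1 push 6 @ unit cost 19 (adds 114)
shortest-cost path #4: 12→9→3→13→1 push 10 @ unit cost 24 (adds 240)
shortest-cost path #5: 12→9→7→14→6→1 push 3 @ unit cost 27 (adds 81)
shortest-cost path #6: 12→11→8→10→13→1 push 1 @ unit cost 28 (adds 28)
shortest-cost path #7: 12→4→3→13→1 push 5 @ unit cost 29 (adds 145)
shortest-cost path #8: 12→11→5→13→1 push 7 @ unit cost 30 (adds 210)
total cost = 1054

Minimum cost for 46 units: 1054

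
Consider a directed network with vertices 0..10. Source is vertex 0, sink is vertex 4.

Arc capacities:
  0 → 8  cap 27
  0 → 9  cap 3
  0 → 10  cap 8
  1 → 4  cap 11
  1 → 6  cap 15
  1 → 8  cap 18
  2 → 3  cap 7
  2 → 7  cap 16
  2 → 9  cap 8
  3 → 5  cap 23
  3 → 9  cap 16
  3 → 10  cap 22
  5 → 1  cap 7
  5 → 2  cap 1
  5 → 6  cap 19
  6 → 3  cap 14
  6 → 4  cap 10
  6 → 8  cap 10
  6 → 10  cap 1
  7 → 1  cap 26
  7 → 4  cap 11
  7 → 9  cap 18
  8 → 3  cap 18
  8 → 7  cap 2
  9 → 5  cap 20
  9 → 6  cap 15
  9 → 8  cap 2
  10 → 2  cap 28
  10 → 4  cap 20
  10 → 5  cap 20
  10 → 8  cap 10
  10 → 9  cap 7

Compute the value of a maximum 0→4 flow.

Maximum flow value: 31

augment #1: 0→10→4 bottleneck 8, total now 8
augment #2: 0→8→7→4 bottleneck 2, total now 10
augment #3: 0→9→6→4 bottleneck 3, total now 13
augment #4: 0→8→3→10→4 bottleneck 12, total now 25
augment #5: 0→8→3→5→1→4 bottleneck 6, total now 31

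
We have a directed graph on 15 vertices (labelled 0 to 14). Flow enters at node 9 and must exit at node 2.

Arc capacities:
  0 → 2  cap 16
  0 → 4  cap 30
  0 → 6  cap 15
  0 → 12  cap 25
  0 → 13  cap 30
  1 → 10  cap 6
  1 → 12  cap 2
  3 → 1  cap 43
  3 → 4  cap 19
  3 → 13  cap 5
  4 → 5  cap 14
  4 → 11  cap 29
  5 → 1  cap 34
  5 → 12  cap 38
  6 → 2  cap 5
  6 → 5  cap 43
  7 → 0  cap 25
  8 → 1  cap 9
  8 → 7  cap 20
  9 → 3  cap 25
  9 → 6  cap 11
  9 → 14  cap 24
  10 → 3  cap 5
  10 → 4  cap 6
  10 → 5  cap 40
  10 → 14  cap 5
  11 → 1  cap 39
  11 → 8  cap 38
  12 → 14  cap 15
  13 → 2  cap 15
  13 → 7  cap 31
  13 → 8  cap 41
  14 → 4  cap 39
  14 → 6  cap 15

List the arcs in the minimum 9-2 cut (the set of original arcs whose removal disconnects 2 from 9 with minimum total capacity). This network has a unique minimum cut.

Min-cut arcs: {(3,13), (6,2), (8,7)} (total capacity 30)

augment #1: 9→6→2 push 5
augment #2: 9→3→13→2 push 5
augment #3: 9→3→4→11→8→7→0→2 push 16
augment #4: 9→3→4→11→8→7→0→13→2 push 3
augment #5: 9→14→4→11→8→7→0→13→2 push 1
max flow = 30; residual-reachable set from 9 gives S-side
cut edges (S→T): {(3,13), (6,2), (8,7)} total cap 30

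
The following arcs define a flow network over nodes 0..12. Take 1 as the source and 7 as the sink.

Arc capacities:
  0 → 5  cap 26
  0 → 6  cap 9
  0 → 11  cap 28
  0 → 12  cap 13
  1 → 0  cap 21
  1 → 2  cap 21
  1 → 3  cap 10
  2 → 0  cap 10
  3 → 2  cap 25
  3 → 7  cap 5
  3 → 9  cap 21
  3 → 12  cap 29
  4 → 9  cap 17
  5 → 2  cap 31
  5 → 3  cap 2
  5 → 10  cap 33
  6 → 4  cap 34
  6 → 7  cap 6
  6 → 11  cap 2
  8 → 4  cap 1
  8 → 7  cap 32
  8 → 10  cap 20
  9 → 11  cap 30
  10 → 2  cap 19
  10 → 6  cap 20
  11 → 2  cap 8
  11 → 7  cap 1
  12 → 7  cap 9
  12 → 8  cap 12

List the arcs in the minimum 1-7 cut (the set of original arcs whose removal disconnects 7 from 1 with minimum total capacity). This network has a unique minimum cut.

augment #1: 1→3→7 push 5
augment #2: 1→0→6→7 push 6
augment #3: 1→0→11→7 push 1
augment #4: 1→0→12→7 push 9
augment #5: 1→0→12→8→7 push 4
augment #6: 1→3→12→8→7 push 5
augment #7: 1→0→5→3→12→8→7 push 1
augment #8: 1→2→0→5→3→12→8→7 push 1
max flow = 32; residual-reachable set from 1 gives S-side
cut edges (S→T): {(0,12), (1,3), (5,3), (6,7), (11,7)} total cap 32

Min-cut arcs: {(0,12), (1,3), (5,3), (6,7), (11,7)} (total capacity 32)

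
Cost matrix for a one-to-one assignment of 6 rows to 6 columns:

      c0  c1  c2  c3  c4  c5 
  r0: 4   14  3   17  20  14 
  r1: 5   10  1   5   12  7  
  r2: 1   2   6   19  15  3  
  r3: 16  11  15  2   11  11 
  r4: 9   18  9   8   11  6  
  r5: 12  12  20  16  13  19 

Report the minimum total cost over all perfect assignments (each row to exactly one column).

optimal assignment: row0→col0 (cost 4), row1→col2 (cost 1), row2→col1 (cost 2), row3→col3 (cost 2), row4→col5 (cost 6), row5→col4 (cost 13)
total = 4 + 1 + 2 + 2 + 6 + 13 = 28

Minimum assignment cost: 28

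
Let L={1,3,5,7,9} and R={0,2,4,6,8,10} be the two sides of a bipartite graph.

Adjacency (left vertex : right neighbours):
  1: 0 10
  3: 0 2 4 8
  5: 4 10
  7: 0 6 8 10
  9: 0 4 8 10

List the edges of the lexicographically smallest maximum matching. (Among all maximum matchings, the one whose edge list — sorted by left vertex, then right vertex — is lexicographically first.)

Lex-smallest maximum matching: {(1,0), (3,2), (5,4), (7,6), (9,8)}

|M| = 5 (so the lex-smallest maximum matching has 5 edges)
process left vertices in ascending order; for each, take the smallest-labelled available neighbour that still permits 5 edges overall, or leave it unmatched if none does
lex-smallest matching: {1-0, 3-2, 5-4, 7-6, 9-8}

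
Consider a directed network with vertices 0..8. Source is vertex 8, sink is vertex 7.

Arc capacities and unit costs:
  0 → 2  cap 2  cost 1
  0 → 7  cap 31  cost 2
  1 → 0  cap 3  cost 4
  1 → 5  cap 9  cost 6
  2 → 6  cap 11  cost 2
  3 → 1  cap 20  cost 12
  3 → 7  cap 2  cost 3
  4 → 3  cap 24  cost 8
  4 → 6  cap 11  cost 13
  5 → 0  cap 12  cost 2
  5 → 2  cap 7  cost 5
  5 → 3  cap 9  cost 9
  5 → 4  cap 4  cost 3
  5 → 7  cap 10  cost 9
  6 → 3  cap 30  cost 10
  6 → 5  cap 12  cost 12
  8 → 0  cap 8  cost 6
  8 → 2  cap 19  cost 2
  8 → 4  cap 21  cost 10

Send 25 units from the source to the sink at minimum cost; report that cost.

shortest-cost path #1: 8→0→7 push 8 @ unit cost 8 (adds 64)
shortest-cost path #2: 8→2→6→3→7 push 2 @ unit cost 17 (adds 34)
shortest-cost path #3: 8→2→6→5→0→7 push 9 @ unit cost 20 (adds 180)
shortest-cost path #4: 8→4→3→6→5→0→7 push 2 @ unit cost 24 (adds 48)
shortest-cost path #5: 8→4→3→1→0→7 push 3 @ unit cost 36 (adds 108)
shortest-cost path #6: 8→4→6→5→0→7 push 1 @ unit cost 39 (adds 39)
total cost = 473

Minimum cost for 25 units: 473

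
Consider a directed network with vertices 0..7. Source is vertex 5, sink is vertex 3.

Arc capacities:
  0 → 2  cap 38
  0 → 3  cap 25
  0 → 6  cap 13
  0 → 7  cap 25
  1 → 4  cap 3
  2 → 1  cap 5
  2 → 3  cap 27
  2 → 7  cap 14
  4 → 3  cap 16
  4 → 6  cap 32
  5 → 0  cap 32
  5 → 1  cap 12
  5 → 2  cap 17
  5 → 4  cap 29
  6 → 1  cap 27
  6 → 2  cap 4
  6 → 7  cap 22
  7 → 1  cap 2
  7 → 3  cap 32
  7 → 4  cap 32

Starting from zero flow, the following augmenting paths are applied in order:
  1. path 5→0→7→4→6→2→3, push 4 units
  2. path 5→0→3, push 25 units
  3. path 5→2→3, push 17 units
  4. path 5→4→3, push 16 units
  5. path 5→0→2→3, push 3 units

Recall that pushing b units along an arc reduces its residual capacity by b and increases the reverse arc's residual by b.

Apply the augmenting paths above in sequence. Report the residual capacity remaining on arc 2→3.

Residual capacity of (2,3): 3

after path 1 (5→0→7→4→6→2→3, push 4): res(2,3)=23
after path 2 (5→0→3, push 25): res(2,3)=23
after path 3 (5→2→3, push 17): res(2,3)=6
after path 4 (5→4→3, push 16): res(2,3)=6
after path 5 (5→0→2→3, push 3): res(2,3)=3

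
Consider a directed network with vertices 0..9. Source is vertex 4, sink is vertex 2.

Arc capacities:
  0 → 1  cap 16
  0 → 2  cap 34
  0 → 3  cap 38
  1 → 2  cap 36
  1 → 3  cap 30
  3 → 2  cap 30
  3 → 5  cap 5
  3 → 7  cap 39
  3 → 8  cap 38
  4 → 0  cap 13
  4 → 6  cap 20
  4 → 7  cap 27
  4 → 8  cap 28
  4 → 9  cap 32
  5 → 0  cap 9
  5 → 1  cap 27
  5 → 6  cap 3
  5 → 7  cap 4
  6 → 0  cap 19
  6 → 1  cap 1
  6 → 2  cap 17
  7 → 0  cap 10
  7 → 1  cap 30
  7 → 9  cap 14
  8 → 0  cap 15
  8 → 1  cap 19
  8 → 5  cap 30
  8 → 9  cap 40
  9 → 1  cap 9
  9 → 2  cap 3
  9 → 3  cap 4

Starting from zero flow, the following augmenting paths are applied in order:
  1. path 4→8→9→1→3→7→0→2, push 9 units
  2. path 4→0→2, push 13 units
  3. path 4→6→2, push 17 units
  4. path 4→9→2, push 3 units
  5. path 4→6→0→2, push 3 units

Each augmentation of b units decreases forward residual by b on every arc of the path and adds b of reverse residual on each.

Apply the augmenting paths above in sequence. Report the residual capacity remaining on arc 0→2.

after path 1 (4→8→9→1→3→7→0→2, push 9): res(0,2)=25
after path 2 (4→0→2, push 13): res(0,2)=12
after path 3 (4→6→2, push 17): res(0,2)=12
after path 4 (4→9→2, push 3): res(0,2)=12
after path 5 (4→6→0→2, push 3): res(0,2)=9

Residual capacity of (0,2): 9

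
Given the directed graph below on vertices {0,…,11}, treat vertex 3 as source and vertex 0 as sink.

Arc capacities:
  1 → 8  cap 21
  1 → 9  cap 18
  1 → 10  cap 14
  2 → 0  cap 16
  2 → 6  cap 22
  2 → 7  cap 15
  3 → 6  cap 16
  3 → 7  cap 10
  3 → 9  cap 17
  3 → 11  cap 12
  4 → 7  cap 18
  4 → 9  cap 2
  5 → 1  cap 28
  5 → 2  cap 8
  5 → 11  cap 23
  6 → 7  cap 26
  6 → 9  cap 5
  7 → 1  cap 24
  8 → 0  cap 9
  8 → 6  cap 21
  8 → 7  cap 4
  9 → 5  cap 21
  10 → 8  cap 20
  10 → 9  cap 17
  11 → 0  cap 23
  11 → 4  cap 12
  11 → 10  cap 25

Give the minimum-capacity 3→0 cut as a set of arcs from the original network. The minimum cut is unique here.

augment #1: 3→11→0 push 12
augment #2: 3→7→1→8→0 push 9
augment #3: 3→9→5→2→0 push 8
augment #4: 3→9→5→11→0 push 9
augment #5: 3→6→9→5→11→0 push 2
max flow = 40; residual-reachable set from 3 gives S-side
cut edges (S→T): {(5,2), (8,0), (11,0)} total cap 40

Min-cut arcs: {(5,2), (8,0), (11,0)} (total capacity 40)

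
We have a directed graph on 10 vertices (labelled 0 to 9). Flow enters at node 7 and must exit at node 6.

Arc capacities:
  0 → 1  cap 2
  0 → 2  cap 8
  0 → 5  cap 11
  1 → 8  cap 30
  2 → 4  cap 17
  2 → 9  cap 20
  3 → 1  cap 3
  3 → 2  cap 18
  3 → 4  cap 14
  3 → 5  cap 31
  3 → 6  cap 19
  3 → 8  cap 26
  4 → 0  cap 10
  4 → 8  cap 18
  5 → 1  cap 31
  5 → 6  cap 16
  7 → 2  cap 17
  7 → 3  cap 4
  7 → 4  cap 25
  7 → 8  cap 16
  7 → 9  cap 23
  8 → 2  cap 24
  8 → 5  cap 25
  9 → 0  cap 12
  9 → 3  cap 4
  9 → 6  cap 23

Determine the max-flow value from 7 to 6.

augment #1: 7→3→6 bottleneck 4, total now 4
augment #2: 7→9→6 bottleneck 23, total now 27
augment #3: 7→8→5→6 bottleneck 16, total now 43
augment #4: 7→2→9→3→6 bottleneck 4, total now 47

Maximum flow value: 47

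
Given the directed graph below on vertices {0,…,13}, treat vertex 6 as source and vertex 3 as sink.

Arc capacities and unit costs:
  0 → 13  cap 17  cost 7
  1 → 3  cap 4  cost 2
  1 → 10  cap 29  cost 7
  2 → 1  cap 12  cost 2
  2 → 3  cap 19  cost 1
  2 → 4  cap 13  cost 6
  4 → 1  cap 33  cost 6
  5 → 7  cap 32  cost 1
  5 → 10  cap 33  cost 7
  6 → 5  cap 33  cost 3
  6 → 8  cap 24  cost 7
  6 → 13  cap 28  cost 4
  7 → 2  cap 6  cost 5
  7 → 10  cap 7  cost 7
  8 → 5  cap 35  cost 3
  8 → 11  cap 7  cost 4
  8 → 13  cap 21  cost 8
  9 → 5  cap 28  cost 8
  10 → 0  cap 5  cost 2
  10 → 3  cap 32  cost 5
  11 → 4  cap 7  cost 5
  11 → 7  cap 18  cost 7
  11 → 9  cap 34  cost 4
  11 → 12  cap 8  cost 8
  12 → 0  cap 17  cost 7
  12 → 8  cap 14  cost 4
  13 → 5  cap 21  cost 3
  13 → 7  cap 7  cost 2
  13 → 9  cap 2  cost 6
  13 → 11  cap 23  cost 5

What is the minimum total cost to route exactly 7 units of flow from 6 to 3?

Minimum cost for 7 units: 75

shortest-cost path #1: 6→5→7→2→3 push 6 @ unit cost 10 (adds 60)
shortest-cost path #2: 6→5→10→3 push 1 @ unit cost 15 (adds 15)
total cost = 75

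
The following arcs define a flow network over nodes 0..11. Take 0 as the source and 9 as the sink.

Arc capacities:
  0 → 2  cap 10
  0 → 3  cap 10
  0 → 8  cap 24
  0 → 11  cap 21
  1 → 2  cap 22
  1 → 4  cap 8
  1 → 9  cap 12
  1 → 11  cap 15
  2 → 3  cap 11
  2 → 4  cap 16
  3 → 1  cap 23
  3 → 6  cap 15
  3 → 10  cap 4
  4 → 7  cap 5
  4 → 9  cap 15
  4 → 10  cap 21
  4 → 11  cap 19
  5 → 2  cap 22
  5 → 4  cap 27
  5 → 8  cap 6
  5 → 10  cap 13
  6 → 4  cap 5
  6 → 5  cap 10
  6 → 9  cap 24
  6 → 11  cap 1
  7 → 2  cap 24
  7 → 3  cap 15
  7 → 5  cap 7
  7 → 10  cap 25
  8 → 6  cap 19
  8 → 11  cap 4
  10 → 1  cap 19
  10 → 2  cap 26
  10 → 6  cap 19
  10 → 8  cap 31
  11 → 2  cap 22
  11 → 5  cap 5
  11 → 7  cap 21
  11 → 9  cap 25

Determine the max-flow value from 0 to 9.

augment #1: 0→11→9 bottleneck 21, total now 21
augment #2: 0→2→4→9 bottleneck 10, total now 31
augment #3: 0→3→1→9 bottleneck 10, total now 41
augment #4: 0→8→6→9 bottleneck 19, total now 60
augment #5: 0→8→11→9 bottleneck 4, total now 64

Maximum flow value: 64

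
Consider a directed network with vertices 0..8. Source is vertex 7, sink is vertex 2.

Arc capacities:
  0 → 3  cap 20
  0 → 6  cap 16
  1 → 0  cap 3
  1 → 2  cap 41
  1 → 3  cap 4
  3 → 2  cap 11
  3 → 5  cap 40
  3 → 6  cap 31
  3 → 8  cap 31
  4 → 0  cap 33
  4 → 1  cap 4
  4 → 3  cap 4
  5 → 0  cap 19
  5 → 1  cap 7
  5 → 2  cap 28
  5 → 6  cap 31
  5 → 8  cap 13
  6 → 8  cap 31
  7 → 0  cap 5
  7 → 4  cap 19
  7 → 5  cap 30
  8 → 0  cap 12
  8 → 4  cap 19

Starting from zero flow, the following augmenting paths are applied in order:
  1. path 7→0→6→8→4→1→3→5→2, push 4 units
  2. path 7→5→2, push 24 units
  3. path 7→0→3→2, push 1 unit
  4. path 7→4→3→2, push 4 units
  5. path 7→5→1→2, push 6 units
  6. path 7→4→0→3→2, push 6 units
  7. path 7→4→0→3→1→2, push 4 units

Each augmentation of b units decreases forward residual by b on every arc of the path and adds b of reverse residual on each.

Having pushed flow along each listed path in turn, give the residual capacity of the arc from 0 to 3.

after path 1 (7→0→6→8→4→1→3→5→2, push 4): res(0,3)=20
after path 2 (7→5→2, push 24): res(0,3)=20
after path 3 (7→0→3→2, push 1): res(0,3)=19
after path 4 (7→4→3→2, push 4): res(0,3)=19
after path 5 (7→5→1→2, push 6): res(0,3)=19
after path 6 (7→4→0→3→2, push 6): res(0,3)=13
after path 7 (7→4→0→3→1→2, push 4): res(0,3)=9

Residual capacity of (0,3): 9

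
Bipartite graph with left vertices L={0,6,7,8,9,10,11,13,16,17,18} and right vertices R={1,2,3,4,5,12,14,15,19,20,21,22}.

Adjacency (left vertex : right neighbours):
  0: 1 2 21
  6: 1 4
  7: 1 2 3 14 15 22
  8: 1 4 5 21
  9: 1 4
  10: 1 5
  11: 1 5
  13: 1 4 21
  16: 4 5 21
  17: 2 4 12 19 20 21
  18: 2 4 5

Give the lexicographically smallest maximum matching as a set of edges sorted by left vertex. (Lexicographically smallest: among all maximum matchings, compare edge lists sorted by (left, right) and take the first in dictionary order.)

Lex-smallest maximum matching: {(0,1), (6,4), (7,3), (8,5), (13,21), (17,12), (18,2)}

|M| = 7 (so the lex-smallest maximum matching has 7 edges)
process left vertices in ascending order; for each, take the smallest-labelled available neighbour that still permits 7 edges overall, or leave it unmatched if none does
lex-smallest matching: {0-1, 6-4, 7-3, 8-5, 13-21, 17-12, 18-2}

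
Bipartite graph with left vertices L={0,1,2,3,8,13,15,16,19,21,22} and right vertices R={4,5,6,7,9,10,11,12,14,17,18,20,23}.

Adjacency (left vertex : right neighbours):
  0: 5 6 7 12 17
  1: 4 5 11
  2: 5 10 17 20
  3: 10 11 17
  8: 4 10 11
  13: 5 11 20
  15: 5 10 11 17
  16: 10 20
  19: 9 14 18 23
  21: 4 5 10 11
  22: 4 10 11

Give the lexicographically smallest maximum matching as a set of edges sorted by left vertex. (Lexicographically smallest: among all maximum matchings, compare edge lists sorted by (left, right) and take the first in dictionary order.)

|M| = 8 (so the lex-smallest maximum matching has 8 edges)
process left vertices in ascending order; for each, take the smallest-labelled available neighbour that still permits 8 edges overall, or leave it unmatched if none does
lex-smallest matching: {0-6, 1-4, 2-5, 3-10, 8-11, 13-20, 15-17, 19-9}

Lex-smallest maximum matching: {(0,6), (1,4), (2,5), (3,10), (8,11), (13,20), (15,17), (19,9)}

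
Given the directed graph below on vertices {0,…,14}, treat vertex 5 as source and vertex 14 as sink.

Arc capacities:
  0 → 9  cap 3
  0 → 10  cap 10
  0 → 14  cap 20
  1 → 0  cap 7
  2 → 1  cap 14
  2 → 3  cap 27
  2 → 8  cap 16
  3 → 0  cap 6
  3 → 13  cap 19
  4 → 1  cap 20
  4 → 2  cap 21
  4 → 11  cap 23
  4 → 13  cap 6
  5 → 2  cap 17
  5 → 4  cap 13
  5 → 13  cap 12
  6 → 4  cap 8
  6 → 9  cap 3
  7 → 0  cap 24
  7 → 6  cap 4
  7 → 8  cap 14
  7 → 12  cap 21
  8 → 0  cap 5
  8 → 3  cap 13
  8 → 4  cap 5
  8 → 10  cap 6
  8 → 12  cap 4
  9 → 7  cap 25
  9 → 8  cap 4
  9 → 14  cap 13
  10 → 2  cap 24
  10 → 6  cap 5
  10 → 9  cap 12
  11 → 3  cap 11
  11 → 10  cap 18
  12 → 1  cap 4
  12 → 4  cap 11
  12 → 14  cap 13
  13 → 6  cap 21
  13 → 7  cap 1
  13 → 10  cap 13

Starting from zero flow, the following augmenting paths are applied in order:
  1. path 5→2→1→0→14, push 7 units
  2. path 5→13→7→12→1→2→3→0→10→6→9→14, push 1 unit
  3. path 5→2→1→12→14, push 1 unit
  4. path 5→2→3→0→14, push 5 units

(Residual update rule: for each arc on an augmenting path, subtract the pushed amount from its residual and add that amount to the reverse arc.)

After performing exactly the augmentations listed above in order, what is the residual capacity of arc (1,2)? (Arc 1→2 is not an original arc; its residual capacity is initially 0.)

Residual capacity of (1,2): 7

after path 1 (5→2→1→0→14, push 7): res(1,2)=7
after path 2 (5→13→7→12→1→2→3→0→10→6→9→14, push 1): res(1,2)=6
after path 3 (5→2→1→12→14, push 1): res(1,2)=7
after path 4 (5→2→3→0→14, push 5): res(1,2)=7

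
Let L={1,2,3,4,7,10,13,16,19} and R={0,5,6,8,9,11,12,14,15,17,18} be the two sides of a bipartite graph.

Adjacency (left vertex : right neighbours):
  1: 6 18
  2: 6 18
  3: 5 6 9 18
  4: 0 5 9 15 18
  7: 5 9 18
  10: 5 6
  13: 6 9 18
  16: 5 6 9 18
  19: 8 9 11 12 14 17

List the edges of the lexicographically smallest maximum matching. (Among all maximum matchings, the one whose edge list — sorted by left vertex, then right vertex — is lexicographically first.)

|M| = 6 (so the lex-smallest maximum matching has 6 edges)
process left vertices in ascending order; for each, take the smallest-labelled available neighbour that still permits 6 edges overall, or leave it unmatched if none does
lex-smallest matching: {1-6, 2-18, 3-5, 4-0, 7-9, 19-8}

Lex-smallest maximum matching: {(1,6), (2,18), (3,5), (4,0), (7,9), (19,8)}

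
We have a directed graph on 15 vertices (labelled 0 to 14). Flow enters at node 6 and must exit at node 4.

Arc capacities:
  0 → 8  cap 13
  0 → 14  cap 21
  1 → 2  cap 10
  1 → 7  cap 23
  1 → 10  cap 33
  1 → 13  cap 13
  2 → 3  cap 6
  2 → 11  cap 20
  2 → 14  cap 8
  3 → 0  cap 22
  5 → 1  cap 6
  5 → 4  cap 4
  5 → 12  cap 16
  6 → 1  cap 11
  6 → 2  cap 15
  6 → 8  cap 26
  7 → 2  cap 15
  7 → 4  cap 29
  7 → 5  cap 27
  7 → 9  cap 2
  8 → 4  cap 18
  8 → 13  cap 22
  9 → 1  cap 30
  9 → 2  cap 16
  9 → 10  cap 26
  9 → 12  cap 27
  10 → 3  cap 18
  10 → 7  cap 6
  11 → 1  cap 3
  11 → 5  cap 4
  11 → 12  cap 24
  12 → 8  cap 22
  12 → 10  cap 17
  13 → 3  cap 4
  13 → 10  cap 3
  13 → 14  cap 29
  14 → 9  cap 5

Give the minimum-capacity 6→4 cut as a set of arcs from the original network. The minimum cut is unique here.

augment #1: 6→8→4 push 18
augment #2: 6→1→7→4 push 11
augment #3: 6→2→11→5→4 push 4
augment #4: 6→2→11→1→7→4 push 3
augment #5: 6→8→13→10→7→4 push 3
augment #6: 6→2→11→12→10→7→4 push 3
augment #7: 6→2→14→9→1→7→4 push 5
max flow = 47; residual-reachable set from 6 gives S-side
cut edges (S→T): {(6,1), (8,4), (10,7), (11,1), (11,5), (14,9)} total cap 47

Min-cut arcs: {(6,1), (8,4), (10,7), (11,1), (11,5), (14,9)} (total capacity 47)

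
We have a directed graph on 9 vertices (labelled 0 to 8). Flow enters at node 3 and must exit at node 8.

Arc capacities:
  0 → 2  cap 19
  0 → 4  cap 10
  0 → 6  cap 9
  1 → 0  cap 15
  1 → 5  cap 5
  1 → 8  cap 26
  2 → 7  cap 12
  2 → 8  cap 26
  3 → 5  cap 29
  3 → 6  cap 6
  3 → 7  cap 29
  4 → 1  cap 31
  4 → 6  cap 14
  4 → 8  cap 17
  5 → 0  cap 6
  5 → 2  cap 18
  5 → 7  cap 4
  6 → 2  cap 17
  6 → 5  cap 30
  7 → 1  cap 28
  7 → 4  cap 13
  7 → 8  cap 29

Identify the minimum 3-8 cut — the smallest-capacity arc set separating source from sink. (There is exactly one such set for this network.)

augment #1: 3→7→8 push 29
augment #2: 3→5→2→8 push 18
augment #3: 3→6→2→8 push 6
augment #4: 3→5→0→2→8 push 2
augment #5: 3→5→0→4→8 push 4
augment #6: 3→5→7→1→8 push 4
max flow = 63; residual-reachable set from 3 gives S-side
cut edges (S→T): {(3,6), (3,7), (5,0), (5,2), (5,7)} total cap 63

Min-cut arcs: {(3,6), (3,7), (5,0), (5,2), (5,7)} (total capacity 63)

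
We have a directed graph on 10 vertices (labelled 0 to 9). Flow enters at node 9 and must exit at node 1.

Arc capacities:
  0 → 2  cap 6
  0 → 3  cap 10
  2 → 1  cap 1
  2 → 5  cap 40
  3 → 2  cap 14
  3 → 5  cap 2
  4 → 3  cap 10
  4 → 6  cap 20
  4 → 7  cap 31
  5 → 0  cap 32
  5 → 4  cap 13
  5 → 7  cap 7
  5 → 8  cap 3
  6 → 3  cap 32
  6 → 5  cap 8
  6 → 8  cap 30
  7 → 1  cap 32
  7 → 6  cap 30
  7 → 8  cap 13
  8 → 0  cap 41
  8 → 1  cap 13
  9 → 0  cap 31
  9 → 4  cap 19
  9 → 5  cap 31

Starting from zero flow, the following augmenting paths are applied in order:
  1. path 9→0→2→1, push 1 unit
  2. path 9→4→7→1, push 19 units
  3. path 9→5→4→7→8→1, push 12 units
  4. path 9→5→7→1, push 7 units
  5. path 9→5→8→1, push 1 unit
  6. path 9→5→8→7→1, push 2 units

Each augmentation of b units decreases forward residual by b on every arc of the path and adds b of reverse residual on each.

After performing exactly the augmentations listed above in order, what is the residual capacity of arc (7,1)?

after path 1 (9→0→2→1, push 1): res(7,1)=32
after path 2 (9→4→7→1, push 19): res(7,1)=13
after path 3 (9→5→4→7→8→1, push 12): res(7,1)=13
after path 4 (9→5→7→1, push 7): res(7,1)=6
after path 5 (9→5→8→1, push 1): res(7,1)=6
after path 6 (9→5→8→7→1, push 2): res(7,1)=4

Residual capacity of (7,1): 4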